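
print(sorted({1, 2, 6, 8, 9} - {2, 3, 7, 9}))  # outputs [1, 6, 8]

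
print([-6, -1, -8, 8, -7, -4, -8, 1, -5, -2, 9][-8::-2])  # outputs [8, -1]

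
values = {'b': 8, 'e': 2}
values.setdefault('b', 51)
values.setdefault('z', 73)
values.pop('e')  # 2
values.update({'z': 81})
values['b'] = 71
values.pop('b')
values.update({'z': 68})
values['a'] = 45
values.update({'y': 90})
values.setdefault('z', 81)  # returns 68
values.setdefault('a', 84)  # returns 45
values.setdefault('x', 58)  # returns 58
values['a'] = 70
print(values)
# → {'z': 68, 'a': 70, 'y': 90, 'x': 58}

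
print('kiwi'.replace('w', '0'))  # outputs ki0i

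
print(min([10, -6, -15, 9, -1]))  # -15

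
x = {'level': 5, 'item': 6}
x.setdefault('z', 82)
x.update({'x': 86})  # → {'level': 5, 'item': 6, 'z': 82, 'x': 86}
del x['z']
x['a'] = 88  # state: {'level': 5, 'item': 6, 'x': 86, 'a': 88}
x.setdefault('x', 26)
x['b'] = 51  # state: {'level': 5, 'item': 6, 'x': 86, 'a': 88, 'b': 51}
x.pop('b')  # 51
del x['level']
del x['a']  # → {'item': 6, 'x': 86}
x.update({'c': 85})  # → {'item': 6, 'x': 86, 'c': 85}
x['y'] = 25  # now {'item': 6, 'x': 86, 'c': 85, 'y': 25}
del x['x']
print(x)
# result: {'item': 6, 'c': 85, 'y': 25}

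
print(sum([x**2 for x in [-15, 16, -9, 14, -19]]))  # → 1119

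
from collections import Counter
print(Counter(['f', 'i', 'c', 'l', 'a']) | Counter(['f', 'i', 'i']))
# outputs Counter({'i': 2, 'f': 1, 'c': 1, 'l': 1, 'a': 1})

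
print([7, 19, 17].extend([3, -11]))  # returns None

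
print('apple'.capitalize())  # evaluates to Apple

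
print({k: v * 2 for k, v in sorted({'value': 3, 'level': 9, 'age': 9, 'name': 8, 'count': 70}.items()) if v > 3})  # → {'age': 18, 'count': 140, 'level': 18, 'name': 16}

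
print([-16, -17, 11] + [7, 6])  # [-16, -17, 11, 7, 6]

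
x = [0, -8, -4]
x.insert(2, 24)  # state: [0, -8, 24, -4]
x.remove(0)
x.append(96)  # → [-8, 24, -4, 96]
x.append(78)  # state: [-8, 24, -4, 96, 78]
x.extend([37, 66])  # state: [-8, 24, -4, 96, 78, 37, 66]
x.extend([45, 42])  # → [-8, 24, -4, 96, 78, 37, 66, 45, 42]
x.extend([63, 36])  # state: [-8, 24, -4, 96, 78, 37, 66, 45, 42, 63, 36]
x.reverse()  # [36, 63, 42, 45, 66, 37, 78, 96, -4, 24, -8]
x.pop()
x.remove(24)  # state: [36, 63, 42, 45, 66, 37, 78, 96, -4]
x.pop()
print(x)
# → [36, 63, 42, 45, 66, 37, 78, 96]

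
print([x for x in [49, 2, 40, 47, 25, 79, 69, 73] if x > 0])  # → [49, 2, 40, 47, 25, 79, 69, 73]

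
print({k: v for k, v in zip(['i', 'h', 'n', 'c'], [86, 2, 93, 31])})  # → {'i': 86, 'h': 2, 'n': 93, 'c': 31}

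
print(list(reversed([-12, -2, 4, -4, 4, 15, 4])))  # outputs [4, 15, 4, -4, 4, -2, -12]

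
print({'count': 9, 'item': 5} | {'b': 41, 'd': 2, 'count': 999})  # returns {'count': 999, 'item': 5, 'b': 41, 'd': 2}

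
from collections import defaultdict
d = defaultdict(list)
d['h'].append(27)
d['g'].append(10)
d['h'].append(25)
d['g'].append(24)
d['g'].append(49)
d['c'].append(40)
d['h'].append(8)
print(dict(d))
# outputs {'h': [27, 25, 8], 'g': [10, 24, 49], 'c': [40]}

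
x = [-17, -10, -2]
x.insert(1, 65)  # [-17, 65, -10, -2]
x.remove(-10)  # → [-17, 65, -2]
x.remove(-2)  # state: [-17, 65]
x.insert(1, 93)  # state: [-17, 93, 65]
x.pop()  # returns 65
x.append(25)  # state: [-17, 93, 25]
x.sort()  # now [-17, 25, 93]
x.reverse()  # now [93, 25, -17]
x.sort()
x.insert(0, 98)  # [98, -17, 25, 93]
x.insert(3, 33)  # [98, -17, 25, 33, 93]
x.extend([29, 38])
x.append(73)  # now [98, -17, 25, 33, 93, 29, 38, 73]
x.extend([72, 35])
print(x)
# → [98, -17, 25, 33, 93, 29, 38, 73, 72, 35]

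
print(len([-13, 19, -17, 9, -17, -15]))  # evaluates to 6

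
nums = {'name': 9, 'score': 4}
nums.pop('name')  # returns 9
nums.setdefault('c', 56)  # 56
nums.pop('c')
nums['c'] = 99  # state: {'score': 4, 'c': 99}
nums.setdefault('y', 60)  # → 60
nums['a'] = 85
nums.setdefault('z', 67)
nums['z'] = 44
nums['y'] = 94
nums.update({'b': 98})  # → {'score': 4, 'c': 99, 'y': 94, 'a': 85, 'z': 44, 'b': 98}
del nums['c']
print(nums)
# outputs {'score': 4, 'y': 94, 'a': 85, 'z': 44, 'b': 98}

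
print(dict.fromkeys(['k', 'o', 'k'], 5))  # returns {'k': 5, 'o': 5}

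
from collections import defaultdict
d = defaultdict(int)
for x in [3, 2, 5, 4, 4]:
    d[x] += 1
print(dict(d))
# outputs {3: 1, 2: 1, 5: 1, 4: 2}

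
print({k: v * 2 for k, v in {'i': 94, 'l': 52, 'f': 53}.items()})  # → {'i': 188, 'l': 104, 'f': 106}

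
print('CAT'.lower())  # cat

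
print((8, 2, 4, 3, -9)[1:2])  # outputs (2,)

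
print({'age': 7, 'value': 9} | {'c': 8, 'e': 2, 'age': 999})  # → {'age': 999, 'value': 9, 'c': 8, 'e': 2}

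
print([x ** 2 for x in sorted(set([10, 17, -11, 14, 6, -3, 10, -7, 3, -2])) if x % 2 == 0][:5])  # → [4, 36, 100, 196]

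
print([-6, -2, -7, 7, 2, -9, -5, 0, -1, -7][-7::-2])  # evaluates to [7, -2]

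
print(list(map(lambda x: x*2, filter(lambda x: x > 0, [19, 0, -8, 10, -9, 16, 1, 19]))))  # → [38, 20, 32, 2, 38]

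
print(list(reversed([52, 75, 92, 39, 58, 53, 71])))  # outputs [71, 53, 58, 39, 92, 75, 52]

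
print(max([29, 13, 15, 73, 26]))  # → 73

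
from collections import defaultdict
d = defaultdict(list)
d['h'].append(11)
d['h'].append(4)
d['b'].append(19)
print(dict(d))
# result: {'h': [11, 4], 'b': [19]}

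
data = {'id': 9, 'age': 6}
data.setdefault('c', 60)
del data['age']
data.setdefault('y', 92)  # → 92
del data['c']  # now {'id': 9, 'y': 92}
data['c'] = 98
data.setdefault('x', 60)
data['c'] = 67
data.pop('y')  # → 92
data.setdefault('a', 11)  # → 11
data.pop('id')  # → 9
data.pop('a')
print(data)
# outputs {'c': 67, 'x': 60}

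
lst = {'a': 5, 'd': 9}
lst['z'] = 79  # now {'a': 5, 'd': 9, 'z': 79}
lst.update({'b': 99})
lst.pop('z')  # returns 79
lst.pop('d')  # 9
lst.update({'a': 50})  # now {'a': 50, 'b': 99}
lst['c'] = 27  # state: {'a': 50, 'b': 99, 'c': 27}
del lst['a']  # {'b': 99, 'c': 27}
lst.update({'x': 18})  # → {'b': 99, 'c': 27, 'x': 18}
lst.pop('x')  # 18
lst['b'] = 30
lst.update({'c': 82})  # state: {'b': 30, 'c': 82}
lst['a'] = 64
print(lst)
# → {'b': 30, 'c': 82, 'a': 64}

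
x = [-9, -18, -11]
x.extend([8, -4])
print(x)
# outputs [-9, -18, -11, 8, -4]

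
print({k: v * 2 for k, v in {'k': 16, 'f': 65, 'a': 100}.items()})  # {'k': 32, 'f': 130, 'a': 200}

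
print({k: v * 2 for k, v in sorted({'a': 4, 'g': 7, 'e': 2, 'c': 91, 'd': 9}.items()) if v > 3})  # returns {'a': 8, 'c': 182, 'd': 18, 'g': 14}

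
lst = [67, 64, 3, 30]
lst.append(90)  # [67, 64, 3, 30, 90]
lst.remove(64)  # [67, 3, 30, 90]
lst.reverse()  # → [90, 30, 3, 67]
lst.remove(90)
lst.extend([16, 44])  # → [30, 3, 67, 16, 44]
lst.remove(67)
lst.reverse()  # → [44, 16, 3, 30]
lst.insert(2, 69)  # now [44, 16, 69, 3, 30]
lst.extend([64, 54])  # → [44, 16, 69, 3, 30, 64, 54]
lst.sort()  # [3, 16, 30, 44, 54, 64, 69]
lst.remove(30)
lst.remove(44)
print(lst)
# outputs [3, 16, 54, 64, 69]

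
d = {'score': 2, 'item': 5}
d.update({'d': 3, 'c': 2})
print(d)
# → {'score': 2, 'item': 5, 'd': 3, 'c': 2}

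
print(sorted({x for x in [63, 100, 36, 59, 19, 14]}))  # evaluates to [14, 19, 36, 59, 63, 100]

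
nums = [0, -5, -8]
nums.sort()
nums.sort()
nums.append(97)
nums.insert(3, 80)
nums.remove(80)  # [-8, -5, 0, 97]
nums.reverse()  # [97, 0, -5, -8]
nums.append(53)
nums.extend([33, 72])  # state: [97, 0, -5, -8, 53, 33, 72]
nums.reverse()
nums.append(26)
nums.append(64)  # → [72, 33, 53, -8, -5, 0, 97, 26, 64]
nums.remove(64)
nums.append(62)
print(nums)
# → [72, 33, 53, -8, -5, 0, 97, 26, 62]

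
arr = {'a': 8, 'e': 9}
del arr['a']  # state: {'e': 9}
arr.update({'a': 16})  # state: {'e': 9, 'a': 16}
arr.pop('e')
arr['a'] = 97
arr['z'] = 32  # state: {'a': 97, 'z': 32}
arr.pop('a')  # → 97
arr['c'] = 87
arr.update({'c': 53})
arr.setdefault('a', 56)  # 56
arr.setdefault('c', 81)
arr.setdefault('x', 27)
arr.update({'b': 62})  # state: {'z': 32, 'c': 53, 'a': 56, 'x': 27, 'b': 62}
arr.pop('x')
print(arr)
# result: {'z': 32, 'c': 53, 'a': 56, 'b': 62}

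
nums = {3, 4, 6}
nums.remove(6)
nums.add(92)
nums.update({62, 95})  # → {3, 4, 62, 92, 95}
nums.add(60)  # {3, 4, 60, 62, 92, 95}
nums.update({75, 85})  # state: {3, 4, 60, 62, 75, 85, 92, 95}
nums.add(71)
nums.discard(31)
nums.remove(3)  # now {4, 60, 62, 71, 75, 85, 92, 95}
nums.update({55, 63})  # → {4, 55, 60, 62, 63, 71, 75, 85, 92, 95}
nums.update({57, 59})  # {4, 55, 57, 59, 60, 62, 63, 71, 75, 85, 92, 95}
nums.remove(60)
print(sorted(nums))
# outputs [4, 55, 57, 59, 62, 63, 71, 75, 85, 92, 95]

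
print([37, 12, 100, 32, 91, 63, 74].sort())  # None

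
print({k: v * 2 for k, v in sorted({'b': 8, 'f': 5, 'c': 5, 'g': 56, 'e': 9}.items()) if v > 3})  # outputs {'b': 16, 'c': 10, 'e': 18, 'f': 10, 'g': 112}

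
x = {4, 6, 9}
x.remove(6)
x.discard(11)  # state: {4, 9}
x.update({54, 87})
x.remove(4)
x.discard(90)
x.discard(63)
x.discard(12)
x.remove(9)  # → {54, 87}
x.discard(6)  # {54, 87}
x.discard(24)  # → {54, 87}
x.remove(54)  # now {87}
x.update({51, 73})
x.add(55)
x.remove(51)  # {55, 73, 87}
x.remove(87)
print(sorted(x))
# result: [55, 73]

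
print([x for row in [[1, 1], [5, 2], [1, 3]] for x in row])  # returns [1, 1, 5, 2, 1, 3]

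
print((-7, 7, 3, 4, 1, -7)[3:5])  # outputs (4, 1)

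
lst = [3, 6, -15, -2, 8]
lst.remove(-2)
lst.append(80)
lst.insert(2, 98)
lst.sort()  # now [-15, 3, 6, 8, 80, 98]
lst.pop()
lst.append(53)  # [-15, 3, 6, 8, 80, 53]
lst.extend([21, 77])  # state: [-15, 3, 6, 8, 80, 53, 21, 77]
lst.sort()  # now [-15, 3, 6, 8, 21, 53, 77, 80]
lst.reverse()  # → [80, 77, 53, 21, 8, 6, 3, -15]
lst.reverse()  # [-15, 3, 6, 8, 21, 53, 77, 80]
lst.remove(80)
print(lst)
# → [-15, 3, 6, 8, 21, 53, 77]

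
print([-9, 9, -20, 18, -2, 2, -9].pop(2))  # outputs -20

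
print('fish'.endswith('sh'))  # True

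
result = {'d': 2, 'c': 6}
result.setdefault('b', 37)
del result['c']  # {'d': 2, 'b': 37}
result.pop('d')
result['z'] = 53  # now {'b': 37, 'z': 53}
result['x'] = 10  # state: {'b': 37, 'z': 53, 'x': 10}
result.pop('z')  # 53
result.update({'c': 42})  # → {'b': 37, 'x': 10, 'c': 42}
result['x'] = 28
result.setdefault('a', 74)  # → 74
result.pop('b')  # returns 37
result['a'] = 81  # {'x': 28, 'c': 42, 'a': 81}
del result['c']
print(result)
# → {'x': 28, 'a': 81}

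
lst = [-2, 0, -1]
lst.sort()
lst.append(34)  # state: [-2, -1, 0, 34]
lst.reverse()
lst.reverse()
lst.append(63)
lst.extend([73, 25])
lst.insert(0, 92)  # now [92, -2, -1, 0, 34, 63, 73, 25]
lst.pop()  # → 25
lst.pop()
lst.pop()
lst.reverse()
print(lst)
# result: [34, 0, -1, -2, 92]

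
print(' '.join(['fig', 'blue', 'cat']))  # fig blue cat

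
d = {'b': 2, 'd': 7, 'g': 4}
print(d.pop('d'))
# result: 7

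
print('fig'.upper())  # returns FIG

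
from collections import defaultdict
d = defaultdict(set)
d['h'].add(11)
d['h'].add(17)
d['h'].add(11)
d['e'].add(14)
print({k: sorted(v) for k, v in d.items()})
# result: {'h': [11, 17], 'e': [14]}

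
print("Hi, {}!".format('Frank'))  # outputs Hi, Frank!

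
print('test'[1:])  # est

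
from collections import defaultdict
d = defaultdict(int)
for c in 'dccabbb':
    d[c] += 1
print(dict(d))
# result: {'d': 1, 'c': 2, 'a': 1, 'b': 3}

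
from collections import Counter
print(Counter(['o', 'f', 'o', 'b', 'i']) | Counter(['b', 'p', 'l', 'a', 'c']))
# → Counter({'o': 2, 'f': 1, 'b': 1, 'i': 1, 'p': 1, 'l': 1, 'a': 1, 'c': 1})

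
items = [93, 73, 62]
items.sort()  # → [62, 73, 93]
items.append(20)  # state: [62, 73, 93, 20]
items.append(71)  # [62, 73, 93, 20, 71]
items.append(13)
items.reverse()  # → [13, 71, 20, 93, 73, 62]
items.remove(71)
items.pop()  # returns 62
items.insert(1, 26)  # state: [13, 26, 20, 93, 73]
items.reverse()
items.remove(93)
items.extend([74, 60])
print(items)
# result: [73, 20, 26, 13, 74, 60]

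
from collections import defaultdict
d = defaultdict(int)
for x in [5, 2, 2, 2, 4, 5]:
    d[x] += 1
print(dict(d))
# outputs {5: 2, 2: 3, 4: 1}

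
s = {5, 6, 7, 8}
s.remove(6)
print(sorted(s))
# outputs [5, 7, 8]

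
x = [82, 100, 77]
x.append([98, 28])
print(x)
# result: [82, 100, 77, [98, 28]]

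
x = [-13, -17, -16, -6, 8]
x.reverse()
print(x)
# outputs [8, -6, -16, -17, -13]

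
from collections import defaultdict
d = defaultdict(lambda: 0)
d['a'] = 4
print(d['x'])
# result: 0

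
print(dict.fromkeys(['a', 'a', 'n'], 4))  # {'a': 4, 'n': 4}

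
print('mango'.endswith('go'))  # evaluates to True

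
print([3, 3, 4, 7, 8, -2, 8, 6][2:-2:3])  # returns [4, -2]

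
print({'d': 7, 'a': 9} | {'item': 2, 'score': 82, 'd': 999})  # {'d': 999, 'a': 9, 'item': 2, 'score': 82}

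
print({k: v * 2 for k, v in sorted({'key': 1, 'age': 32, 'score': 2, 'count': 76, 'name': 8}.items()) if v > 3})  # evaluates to {'age': 64, 'count': 152, 'name': 16}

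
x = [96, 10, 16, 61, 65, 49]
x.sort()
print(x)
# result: [10, 16, 49, 61, 65, 96]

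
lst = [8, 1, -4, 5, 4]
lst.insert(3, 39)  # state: [8, 1, -4, 39, 5, 4]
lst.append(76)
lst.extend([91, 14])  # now [8, 1, -4, 39, 5, 4, 76, 91, 14]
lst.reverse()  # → [14, 91, 76, 4, 5, 39, -4, 1, 8]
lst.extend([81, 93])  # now [14, 91, 76, 4, 5, 39, -4, 1, 8, 81, 93]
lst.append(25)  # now [14, 91, 76, 4, 5, 39, -4, 1, 8, 81, 93, 25]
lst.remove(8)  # [14, 91, 76, 4, 5, 39, -4, 1, 81, 93, 25]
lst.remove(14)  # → [91, 76, 4, 5, 39, -4, 1, 81, 93, 25]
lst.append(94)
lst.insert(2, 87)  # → [91, 76, 87, 4, 5, 39, -4, 1, 81, 93, 25, 94]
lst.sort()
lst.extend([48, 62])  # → [-4, 1, 4, 5, 25, 39, 76, 81, 87, 91, 93, 94, 48, 62]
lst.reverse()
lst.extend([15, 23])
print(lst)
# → [62, 48, 94, 93, 91, 87, 81, 76, 39, 25, 5, 4, 1, -4, 15, 23]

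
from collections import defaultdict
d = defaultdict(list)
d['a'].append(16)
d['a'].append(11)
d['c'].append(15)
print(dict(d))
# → {'a': [16, 11], 'c': [15]}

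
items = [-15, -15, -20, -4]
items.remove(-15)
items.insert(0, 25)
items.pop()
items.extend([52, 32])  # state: [25, -15, -20, 52, 32]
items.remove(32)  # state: [25, -15, -20, 52]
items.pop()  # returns 52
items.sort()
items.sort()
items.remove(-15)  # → [-20, 25]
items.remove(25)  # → [-20]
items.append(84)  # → [-20, 84]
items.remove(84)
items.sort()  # [-20]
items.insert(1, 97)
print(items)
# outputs [-20, 97]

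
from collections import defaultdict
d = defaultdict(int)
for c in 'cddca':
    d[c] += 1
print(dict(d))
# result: {'c': 2, 'd': 2, 'a': 1}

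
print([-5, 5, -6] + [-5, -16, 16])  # [-5, 5, -6, -5, -16, 16]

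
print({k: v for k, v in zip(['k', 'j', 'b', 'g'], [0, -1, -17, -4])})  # {'k': 0, 'j': -1, 'b': -17, 'g': -4}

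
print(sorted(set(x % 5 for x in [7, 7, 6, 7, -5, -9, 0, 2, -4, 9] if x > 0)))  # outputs [1, 2, 4]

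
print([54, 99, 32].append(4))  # None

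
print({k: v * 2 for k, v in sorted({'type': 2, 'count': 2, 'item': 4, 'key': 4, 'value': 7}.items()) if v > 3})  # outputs {'item': 8, 'key': 8, 'value': 14}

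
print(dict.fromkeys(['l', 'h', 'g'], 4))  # {'l': 4, 'h': 4, 'g': 4}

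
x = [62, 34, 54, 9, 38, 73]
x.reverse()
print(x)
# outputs [73, 38, 9, 54, 34, 62]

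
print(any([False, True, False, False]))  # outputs True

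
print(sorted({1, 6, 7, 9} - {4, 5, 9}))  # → [1, 6, 7]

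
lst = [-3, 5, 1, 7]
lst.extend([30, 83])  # [-3, 5, 1, 7, 30, 83]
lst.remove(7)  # [-3, 5, 1, 30, 83]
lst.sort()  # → [-3, 1, 5, 30, 83]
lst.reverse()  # [83, 30, 5, 1, -3]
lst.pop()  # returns -3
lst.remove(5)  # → [83, 30, 1]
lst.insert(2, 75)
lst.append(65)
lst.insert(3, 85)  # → [83, 30, 75, 85, 1, 65]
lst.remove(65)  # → [83, 30, 75, 85, 1]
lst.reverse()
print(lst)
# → [1, 85, 75, 30, 83]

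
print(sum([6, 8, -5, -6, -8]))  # -5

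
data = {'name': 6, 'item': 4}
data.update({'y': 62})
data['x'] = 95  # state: {'name': 6, 'item': 4, 'y': 62, 'x': 95}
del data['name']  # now {'item': 4, 'y': 62, 'x': 95}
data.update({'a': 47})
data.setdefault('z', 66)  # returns 66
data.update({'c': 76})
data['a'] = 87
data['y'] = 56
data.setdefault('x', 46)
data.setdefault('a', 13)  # 87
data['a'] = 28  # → {'item': 4, 'y': 56, 'x': 95, 'a': 28, 'z': 66, 'c': 76}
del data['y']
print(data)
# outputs {'item': 4, 'x': 95, 'a': 28, 'z': 66, 'c': 76}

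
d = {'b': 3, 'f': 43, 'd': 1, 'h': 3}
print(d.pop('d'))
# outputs 1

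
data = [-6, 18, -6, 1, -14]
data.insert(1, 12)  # [-6, 12, 18, -6, 1, -14]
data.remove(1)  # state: [-6, 12, 18, -6, -14]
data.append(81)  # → [-6, 12, 18, -6, -14, 81]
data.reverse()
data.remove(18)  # [81, -14, -6, 12, -6]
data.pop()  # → -6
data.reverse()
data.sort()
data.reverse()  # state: [81, 12, -6, -14]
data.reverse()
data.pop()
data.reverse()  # [12, -6, -14]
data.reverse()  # [-14, -6, 12]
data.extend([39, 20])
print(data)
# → [-14, -6, 12, 39, 20]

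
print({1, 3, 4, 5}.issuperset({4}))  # True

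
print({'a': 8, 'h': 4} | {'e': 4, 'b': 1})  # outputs {'a': 8, 'h': 4, 'e': 4, 'b': 1}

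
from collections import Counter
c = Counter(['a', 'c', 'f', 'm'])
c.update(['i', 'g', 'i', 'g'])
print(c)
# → Counter({'i': 2, 'g': 2, 'a': 1, 'c': 1, 'f': 1, 'm': 1})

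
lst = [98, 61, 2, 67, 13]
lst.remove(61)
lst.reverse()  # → [13, 67, 2, 98]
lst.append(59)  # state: [13, 67, 2, 98, 59]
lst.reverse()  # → [59, 98, 2, 67, 13]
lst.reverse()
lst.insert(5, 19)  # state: [13, 67, 2, 98, 59, 19]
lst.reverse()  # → [19, 59, 98, 2, 67, 13]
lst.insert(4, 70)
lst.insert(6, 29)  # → [19, 59, 98, 2, 70, 67, 29, 13]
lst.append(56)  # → [19, 59, 98, 2, 70, 67, 29, 13, 56]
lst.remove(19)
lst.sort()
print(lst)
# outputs [2, 13, 29, 56, 59, 67, 70, 98]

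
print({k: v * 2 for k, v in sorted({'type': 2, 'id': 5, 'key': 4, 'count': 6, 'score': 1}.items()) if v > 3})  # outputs {'count': 12, 'id': 10, 'key': 8}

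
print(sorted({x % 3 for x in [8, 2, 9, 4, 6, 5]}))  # [0, 1, 2]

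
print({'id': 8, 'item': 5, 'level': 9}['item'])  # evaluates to 5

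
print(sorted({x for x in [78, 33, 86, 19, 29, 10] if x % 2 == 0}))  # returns [10, 78, 86]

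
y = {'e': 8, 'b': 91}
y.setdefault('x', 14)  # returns 14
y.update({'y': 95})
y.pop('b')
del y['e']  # {'x': 14, 'y': 95}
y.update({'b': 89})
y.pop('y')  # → 95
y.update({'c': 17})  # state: {'x': 14, 'b': 89, 'c': 17}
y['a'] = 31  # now {'x': 14, 'b': 89, 'c': 17, 'a': 31}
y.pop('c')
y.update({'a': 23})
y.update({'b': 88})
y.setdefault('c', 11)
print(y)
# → {'x': 14, 'b': 88, 'a': 23, 'c': 11}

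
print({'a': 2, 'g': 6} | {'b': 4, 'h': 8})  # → {'a': 2, 'g': 6, 'b': 4, 'h': 8}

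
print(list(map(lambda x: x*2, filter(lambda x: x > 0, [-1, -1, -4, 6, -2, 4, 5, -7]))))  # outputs [12, 8, 10]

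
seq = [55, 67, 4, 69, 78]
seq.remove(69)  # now [55, 67, 4, 78]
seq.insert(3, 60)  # [55, 67, 4, 60, 78]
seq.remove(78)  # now [55, 67, 4, 60]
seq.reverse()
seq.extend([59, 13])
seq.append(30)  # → [60, 4, 67, 55, 59, 13, 30]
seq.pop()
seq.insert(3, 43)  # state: [60, 4, 67, 43, 55, 59, 13]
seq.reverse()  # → [13, 59, 55, 43, 67, 4, 60]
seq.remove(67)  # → [13, 59, 55, 43, 4, 60]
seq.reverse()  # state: [60, 4, 43, 55, 59, 13]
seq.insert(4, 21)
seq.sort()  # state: [4, 13, 21, 43, 55, 59, 60]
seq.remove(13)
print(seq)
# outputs [4, 21, 43, 55, 59, 60]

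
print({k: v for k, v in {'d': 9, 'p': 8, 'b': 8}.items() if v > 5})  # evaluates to {'d': 9, 'p': 8, 'b': 8}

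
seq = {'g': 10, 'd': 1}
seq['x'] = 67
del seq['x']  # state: {'g': 10, 'd': 1}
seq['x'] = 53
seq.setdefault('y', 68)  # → 68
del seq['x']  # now {'g': 10, 'd': 1, 'y': 68}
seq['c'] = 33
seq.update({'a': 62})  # {'g': 10, 'd': 1, 'y': 68, 'c': 33, 'a': 62}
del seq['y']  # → {'g': 10, 'd': 1, 'c': 33, 'a': 62}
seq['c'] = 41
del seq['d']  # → {'g': 10, 'c': 41, 'a': 62}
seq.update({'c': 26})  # {'g': 10, 'c': 26, 'a': 62}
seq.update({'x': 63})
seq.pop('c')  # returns 26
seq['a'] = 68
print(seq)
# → {'g': 10, 'a': 68, 'x': 63}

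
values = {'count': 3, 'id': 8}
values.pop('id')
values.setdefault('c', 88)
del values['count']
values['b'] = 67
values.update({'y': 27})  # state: {'c': 88, 'b': 67, 'y': 27}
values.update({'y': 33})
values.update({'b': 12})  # {'c': 88, 'b': 12, 'y': 33}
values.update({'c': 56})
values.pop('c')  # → 56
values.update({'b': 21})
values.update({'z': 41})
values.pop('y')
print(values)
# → {'b': 21, 'z': 41}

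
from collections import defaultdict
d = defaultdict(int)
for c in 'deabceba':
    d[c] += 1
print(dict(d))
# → {'d': 1, 'e': 2, 'a': 2, 'b': 2, 'c': 1}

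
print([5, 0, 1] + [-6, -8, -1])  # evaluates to [5, 0, 1, -6, -8, -1]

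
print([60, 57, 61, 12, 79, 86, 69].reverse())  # None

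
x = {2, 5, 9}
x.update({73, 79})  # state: {2, 5, 9, 73, 79}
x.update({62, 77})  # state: {2, 5, 9, 62, 73, 77, 79}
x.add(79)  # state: {2, 5, 9, 62, 73, 77, 79}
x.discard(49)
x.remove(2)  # {5, 9, 62, 73, 77, 79}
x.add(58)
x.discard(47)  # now {5, 9, 58, 62, 73, 77, 79}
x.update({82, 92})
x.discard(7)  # {5, 9, 58, 62, 73, 77, 79, 82, 92}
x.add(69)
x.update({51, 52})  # {5, 9, 51, 52, 58, 62, 69, 73, 77, 79, 82, 92}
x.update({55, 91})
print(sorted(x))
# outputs [5, 9, 51, 52, 55, 58, 62, 69, 73, 77, 79, 82, 91, 92]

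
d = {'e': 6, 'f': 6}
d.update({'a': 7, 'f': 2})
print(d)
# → {'e': 6, 'f': 2, 'a': 7}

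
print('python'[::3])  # ph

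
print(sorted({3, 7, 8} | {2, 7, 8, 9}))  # [2, 3, 7, 8, 9]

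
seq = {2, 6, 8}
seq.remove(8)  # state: {2, 6}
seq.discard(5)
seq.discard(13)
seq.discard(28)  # {2, 6}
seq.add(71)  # {2, 6, 71}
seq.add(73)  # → {2, 6, 71, 73}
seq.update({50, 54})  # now {2, 6, 50, 54, 71, 73}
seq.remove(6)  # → {2, 50, 54, 71, 73}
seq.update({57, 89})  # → {2, 50, 54, 57, 71, 73, 89}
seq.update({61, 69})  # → {2, 50, 54, 57, 61, 69, 71, 73, 89}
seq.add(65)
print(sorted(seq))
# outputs [2, 50, 54, 57, 61, 65, 69, 71, 73, 89]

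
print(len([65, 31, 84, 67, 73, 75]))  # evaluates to 6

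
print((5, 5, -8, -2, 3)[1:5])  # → (5, -8, -2, 3)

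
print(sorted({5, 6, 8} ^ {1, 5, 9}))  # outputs [1, 6, 8, 9]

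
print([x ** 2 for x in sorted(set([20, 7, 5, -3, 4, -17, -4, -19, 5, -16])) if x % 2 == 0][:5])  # [256, 16, 16, 400]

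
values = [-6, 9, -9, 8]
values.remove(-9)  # [-6, 9, 8]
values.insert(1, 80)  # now [-6, 80, 9, 8]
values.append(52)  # [-6, 80, 9, 8, 52]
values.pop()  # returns 52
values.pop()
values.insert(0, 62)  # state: [62, -6, 80, 9]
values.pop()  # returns 9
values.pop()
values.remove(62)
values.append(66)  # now [-6, 66]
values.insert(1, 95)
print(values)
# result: [-6, 95, 66]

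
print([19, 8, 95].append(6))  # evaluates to None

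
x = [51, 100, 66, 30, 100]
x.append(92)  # [51, 100, 66, 30, 100, 92]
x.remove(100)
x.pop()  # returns 92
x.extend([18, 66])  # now [51, 66, 30, 100, 18, 66]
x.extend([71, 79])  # [51, 66, 30, 100, 18, 66, 71, 79]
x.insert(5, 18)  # [51, 66, 30, 100, 18, 18, 66, 71, 79]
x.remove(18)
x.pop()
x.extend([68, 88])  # [51, 66, 30, 100, 18, 66, 71, 68, 88]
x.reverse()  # [88, 68, 71, 66, 18, 100, 30, 66, 51]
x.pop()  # 51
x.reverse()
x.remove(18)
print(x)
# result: [66, 30, 100, 66, 71, 68, 88]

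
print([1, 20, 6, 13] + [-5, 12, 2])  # [1, 20, 6, 13, -5, 12, 2]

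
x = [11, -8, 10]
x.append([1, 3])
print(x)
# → [11, -8, 10, [1, 3]]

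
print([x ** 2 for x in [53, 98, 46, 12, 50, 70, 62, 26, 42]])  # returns [2809, 9604, 2116, 144, 2500, 4900, 3844, 676, 1764]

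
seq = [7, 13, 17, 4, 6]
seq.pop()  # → 6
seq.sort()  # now [4, 7, 13, 17]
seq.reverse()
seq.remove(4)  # [17, 13, 7]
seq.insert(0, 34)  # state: [34, 17, 13, 7]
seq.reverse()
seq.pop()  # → 34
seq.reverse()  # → [17, 13, 7]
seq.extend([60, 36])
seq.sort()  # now [7, 13, 17, 36, 60]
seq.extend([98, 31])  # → [7, 13, 17, 36, 60, 98, 31]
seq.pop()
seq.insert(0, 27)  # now [27, 7, 13, 17, 36, 60, 98]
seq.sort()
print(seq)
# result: [7, 13, 17, 27, 36, 60, 98]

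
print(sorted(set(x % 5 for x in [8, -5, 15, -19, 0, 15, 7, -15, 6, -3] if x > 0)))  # [0, 1, 2, 3]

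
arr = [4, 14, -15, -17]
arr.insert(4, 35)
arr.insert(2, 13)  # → [4, 14, 13, -15, -17, 35]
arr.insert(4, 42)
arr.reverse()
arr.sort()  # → [-17, -15, 4, 13, 14, 35, 42]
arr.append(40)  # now [-17, -15, 4, 13, 14, 35, 42, 40]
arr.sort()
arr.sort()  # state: [-17, -15, 4, 13, 14, 35, 40, 42]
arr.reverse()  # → [42, 40, 35, 14, 13, 4, -15, -17]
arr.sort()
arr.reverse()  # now [42, 40, 35, 14, 13, 4, -15, -17]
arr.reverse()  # [-17, -15, 4, 13, 14, 35, 40, 42]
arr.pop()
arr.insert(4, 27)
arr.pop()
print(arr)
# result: [-17, -15, 4, 13, 27, 14, 35]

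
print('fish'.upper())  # FISH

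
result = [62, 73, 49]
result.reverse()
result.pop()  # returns 62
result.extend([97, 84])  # [49, 73, 97, 84]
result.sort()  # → [49, 73, 84, 97]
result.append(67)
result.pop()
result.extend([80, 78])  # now [49, 73, 84, 97, 80, 78]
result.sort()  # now [49, 73, 78, 80, 84, 97]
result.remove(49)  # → [73, 78, 80, 84, 97]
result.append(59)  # [73, 78, 80, 84, 97, 59]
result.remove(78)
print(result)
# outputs [73, 80, 84, 97, 59]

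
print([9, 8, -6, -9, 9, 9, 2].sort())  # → None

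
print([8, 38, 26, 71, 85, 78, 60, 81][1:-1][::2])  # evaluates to [38, 71, 78]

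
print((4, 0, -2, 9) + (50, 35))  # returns (4, 0, -2, 9, 50, 35)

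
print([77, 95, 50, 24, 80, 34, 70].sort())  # None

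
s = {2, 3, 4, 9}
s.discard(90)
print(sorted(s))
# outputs [2, 3, 4, 9]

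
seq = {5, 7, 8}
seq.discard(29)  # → {5, 7, 8}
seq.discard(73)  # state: {5, 7, 8}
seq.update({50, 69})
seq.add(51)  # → {5, 7, 8, 50, 51, 69}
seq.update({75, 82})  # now {5, 7, 8, 50, 51, 69, 75, 82}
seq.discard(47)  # {5, 7, 8, 50, 51, 69, 75, 82}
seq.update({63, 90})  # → {5, 7, 8, 50, 51, 63, 69, 75, 82, 90}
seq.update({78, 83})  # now {5, 7, 8, 50, 51, 63, 69, 75, 78, 82, 83, 90}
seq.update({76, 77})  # {5, 7, 8, 50, 51, 63, 69, 75, 76, 77, 78, 82, 83, 90}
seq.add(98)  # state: {5, 7, 8, 50, 51, 63, 69, 75, 76, 77, 78, 82, 83, 90, 98}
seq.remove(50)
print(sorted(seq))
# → [5, 7, 8, 51, 63, 69, 75, 76, 77, 78, 82, 83, 90, 98]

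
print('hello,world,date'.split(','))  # ['hello', 'world', 'date']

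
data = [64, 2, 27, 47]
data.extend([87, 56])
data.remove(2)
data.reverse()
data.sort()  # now [27, 47, 56, 64, 87]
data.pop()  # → 87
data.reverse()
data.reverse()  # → [27, 47, 56, 64]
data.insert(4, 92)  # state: [27, 47, 56, 64, 92]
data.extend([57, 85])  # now [27, 47, 56, 64, 92, 57, 85]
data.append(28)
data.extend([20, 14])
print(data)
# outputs [27, 47, 56, 64, 92, 57, 85, 28, 20, 14]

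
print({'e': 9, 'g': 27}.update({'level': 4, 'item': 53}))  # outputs None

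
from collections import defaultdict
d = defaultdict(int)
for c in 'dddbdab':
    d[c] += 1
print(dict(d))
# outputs {'d': 4, 'b': 2, 'a': 1}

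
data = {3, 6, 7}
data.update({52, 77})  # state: {3, 6, 7, 52, 77}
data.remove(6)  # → {3, 7, 52, 77}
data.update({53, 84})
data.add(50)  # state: {3, 7, 50, 52, 53, 77, 84}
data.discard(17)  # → {3, 7, 50, 52, 53, 77, 84}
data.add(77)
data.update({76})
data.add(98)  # {3, 7, 50, 52, 53, 76, 77, 84, 98}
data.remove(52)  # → {3, 7, 50, 53, 76, 77, 84, 98}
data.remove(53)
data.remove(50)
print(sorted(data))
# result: [3, 7, 76, 77, 84, 98]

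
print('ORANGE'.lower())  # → orange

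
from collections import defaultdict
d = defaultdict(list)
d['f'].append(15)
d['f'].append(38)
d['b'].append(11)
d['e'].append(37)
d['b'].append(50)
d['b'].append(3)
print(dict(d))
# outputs {'f': [15, 38], 'b': [11, 50, 3], 'e': [37]}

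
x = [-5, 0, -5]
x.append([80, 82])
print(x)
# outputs [-5, 0, -5, [80, 82]]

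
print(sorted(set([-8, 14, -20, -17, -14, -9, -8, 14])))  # [-20, -17, -14, -9, -8, 14]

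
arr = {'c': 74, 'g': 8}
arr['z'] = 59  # {'c': 74, 'g': 8, 'z': 59}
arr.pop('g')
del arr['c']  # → {'z': 59}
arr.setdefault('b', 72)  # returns 72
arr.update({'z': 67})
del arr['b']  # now {'z': 67}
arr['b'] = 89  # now {'z': 67, 'b': 89}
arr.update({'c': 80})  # {'z': 67, 'b': 89, 'c': 80}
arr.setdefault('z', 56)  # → 67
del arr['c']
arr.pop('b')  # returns 89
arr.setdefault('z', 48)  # 67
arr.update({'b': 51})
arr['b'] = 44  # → {'z': 67, 'b': 44}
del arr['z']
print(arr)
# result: {'b': 44}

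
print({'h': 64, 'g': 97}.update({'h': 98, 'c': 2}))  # None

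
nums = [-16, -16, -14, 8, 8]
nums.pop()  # 8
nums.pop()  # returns 8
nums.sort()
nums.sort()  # [-16, -16, -14]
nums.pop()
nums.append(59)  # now [-16, -16, 59]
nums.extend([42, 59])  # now [-16, -16, 59, 42, 59]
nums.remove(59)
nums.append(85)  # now [-16, -16, 42, 59, 85]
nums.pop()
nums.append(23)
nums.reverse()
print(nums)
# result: [23, 59, 42, -16, -16]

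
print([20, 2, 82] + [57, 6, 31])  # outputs [20, 2, 82, 57, 6, 31]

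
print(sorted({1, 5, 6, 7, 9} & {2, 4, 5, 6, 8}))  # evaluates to [5, 6]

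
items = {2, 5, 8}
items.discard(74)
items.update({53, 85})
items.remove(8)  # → {2, 5, 53, 85}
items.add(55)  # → {2, 5, 53, 55, 85}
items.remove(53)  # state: {2, 5, 55, 85}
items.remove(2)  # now {5, 55, 85}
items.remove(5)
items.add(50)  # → {50, 55, 85}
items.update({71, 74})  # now {50, 55, 71, 74, 85}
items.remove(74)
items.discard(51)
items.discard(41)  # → {50, 55, 71, 85}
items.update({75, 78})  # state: {50, 55, 71, 75, 78, 85}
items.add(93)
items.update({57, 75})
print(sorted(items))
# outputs [50, 55, 57, 71, 75, 78, 85, 93]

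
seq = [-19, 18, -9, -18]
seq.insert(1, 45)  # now [-19, 45, 18, -9, -18]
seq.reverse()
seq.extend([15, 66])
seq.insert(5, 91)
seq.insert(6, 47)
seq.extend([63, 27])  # [-18, -9, 18, 45, -19, 91, 47, 15, 66, 63, 27]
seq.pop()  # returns 27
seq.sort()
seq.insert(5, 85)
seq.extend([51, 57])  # [-19, -18, -9, 15, 18, 85, 45, 47, 63, 66, 91, 51, 57]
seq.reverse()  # [57, 51, 91, 66, 63, 47, 45, 85, 18, 15, -9, -18, -19]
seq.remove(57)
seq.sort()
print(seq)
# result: [-19, -18, -9, 15, 18, 45, 47, 51, 63, 66, 85, 91]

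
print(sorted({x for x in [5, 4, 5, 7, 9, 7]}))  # [4, 5, 7, 9]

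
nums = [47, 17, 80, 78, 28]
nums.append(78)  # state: [47, 17, 80, 78, 28, 78]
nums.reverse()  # [78, 28, 78, 80, 17, 47]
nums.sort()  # [17, 28, 47, 78, 78, 80]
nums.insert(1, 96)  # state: [17, 96, 28, 47, 78, 78, 80]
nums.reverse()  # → [80, 78, 78, 47, 28, 96, 17]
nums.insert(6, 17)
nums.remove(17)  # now [80, 78, 78, 47, 28, 96, 17]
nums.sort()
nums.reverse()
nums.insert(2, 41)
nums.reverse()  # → [17, 28, 47, 78, 78, 41, 80, 96]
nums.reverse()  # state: [96, 80, 41, 78, 78, 47, 28, 17]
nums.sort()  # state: [17, 28, 41, 47, 78, 78, 80, 96]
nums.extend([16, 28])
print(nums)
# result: [17, 28, 41, 47, 78, 78, 80, 96, 16, 28]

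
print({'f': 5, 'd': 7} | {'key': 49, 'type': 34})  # {'f': 5, 'd': 7, 'key': 49, 'type': 34}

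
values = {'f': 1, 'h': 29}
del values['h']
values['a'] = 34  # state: {'f': 1, 'a': 34}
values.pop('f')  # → 1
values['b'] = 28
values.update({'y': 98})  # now {'a': 34, 'b': 28, 'y': 98}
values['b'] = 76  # {'a': 34, 'b': 76, 'y': 98}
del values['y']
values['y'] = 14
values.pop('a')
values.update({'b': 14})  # {'b': 14, 'y': 14}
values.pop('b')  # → 14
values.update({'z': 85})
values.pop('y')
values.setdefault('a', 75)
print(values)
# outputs {'z': 85, 'a': 75}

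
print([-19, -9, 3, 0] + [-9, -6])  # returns [-19, -9, 3, 0, -9, -6]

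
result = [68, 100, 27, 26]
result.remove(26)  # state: [68, 100, 27]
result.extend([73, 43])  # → [68, 100, 27, 73, 43]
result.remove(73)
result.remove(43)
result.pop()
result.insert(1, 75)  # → [68, 75, 100]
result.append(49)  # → [68, 75, 100, 49]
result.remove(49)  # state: [68, 75, 100]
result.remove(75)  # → [68, 100]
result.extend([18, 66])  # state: [68, 100, 18, 66]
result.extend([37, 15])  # [68, 100, 18, 66, 37, 15]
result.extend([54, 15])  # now [68, 100, 18, 66, 37, 15, 54, 15]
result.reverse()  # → [15, 54, 15, 37, 66, 18, 100, 68]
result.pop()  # 68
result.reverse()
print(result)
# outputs [100, 18, 66, 37, 15, 54, 15]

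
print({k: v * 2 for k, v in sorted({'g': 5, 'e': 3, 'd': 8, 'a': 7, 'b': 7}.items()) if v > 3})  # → {'a': 14, 'b': 14, 'd': 16, 'g': 10}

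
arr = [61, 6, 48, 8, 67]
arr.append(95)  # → [61, 6, 48, 8, 67, 95]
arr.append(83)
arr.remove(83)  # [61, 6, 48, 8, 67, 95]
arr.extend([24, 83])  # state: [61, 6, 48, 8, 67, 95, 24, 83]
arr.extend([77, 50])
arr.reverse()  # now [50, 77, 83, 24, 95, 67, 8, 48, 6, 61]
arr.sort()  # [6, 8, 24, 48, 50, 61, 67, 77, 83, 95]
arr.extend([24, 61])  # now [6, 8, 24, 48, 50, 61, 67, 77, 83, 95, 24, 61]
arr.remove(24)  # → [6, 8, 48, 50, 61, 67, 77, 83, 95, 24, 61]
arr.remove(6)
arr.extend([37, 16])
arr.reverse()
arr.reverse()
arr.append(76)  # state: [8, 48, 50, 61, 67, 77, 83, 95, 24, 61, 37, 16, 76]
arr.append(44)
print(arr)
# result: [8, 48, 50, 61, 67, 77, 83, 95, 24, 61, 37, 16, 76, 44]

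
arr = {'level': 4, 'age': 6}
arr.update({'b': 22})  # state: {'level': 4, 'age': 6, 'b': 22}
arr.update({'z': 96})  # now {'level': 4, 'age': 6, 'b': 22, 'z': 96}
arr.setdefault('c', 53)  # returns 53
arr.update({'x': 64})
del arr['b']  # {'level': 4, 'age': 6, 'z': 96, 'c': 53, 'x': 64}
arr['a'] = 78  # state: {'level': 4, 'age': 6, 'z': 96, 'c': 53, 'x': 64, 'a': 78}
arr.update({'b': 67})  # {'level': 4, 'age': 6, 'z': 96, 'c': 53, 'x': 64, 'a': 78, 'b': 67}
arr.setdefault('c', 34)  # 53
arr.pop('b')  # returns 67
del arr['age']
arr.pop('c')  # 53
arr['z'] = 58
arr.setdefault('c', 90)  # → 90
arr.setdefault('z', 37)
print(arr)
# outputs {'level': 4, 'z': 58, 'x': 64, 'a': 78, 'c': 90}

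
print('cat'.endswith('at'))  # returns True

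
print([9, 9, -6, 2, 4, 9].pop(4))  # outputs 4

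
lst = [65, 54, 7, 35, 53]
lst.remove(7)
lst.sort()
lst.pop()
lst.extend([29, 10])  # [35, 53, 54, 29, 10]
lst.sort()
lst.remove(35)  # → [10, 29, 53, 54]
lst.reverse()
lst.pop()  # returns 10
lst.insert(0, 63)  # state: [63, 54, 53, 29]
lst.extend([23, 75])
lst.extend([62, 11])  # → [63, 54, 53, 29, 23, 75, 62, 11]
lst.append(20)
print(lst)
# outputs [63, 54, 53, 29, 23, 75, 62, 11, 20]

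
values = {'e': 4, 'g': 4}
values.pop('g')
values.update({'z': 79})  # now {'e': 4, 'z': 79}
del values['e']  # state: {'z': 79}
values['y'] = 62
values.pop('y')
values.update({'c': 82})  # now {'z': 79, 'c': 82}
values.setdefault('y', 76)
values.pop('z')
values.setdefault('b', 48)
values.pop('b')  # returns 48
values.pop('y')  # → 76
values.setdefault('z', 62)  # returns 62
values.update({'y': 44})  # {'c': 82, 'z': 62, 'y': 44}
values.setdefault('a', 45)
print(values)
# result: {'c': 82, 'z': 62, 'y': 44, 'a': 45}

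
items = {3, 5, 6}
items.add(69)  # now {3, 5, 6, 69}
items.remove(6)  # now {3, 5, 69}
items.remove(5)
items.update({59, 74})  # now {3, 59, 69, 74}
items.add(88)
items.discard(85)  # {3, 59, 69, 74, 88}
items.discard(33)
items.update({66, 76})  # {3, 59, 66, 69, 74, 76, 88}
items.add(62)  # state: {3, 59, 62, 66, 69, 74, 76, 88}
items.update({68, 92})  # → {3, 59, 62, 66, 68, 69, 74, 76, 88, 92}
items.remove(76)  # {3, 59, 62, 66, 68, 69, 74, 88, 92}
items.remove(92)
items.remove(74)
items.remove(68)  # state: {3, 59, 62, 66, 69, 88}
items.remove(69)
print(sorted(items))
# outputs [3, 59, 62, 66, 88]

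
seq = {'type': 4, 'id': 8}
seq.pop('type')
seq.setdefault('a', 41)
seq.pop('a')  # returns 41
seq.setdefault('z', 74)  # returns 74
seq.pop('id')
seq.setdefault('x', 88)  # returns 88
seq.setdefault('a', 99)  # 99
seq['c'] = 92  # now {'z': 74, 'x': 88, 'a': 99, 'c': 92}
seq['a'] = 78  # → {'z': 74, 'x': 88, 'a': 78, 'c': 92}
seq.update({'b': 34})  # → {'z': 74, 'x': 88, 'a': 78, 'c': 92, 'b': 34}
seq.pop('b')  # 34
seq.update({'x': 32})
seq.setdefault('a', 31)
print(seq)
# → {'z': 74, 'x': 32, 'a': 78, 'c': 92}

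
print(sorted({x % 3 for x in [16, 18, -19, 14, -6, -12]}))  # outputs [0, 1, 2]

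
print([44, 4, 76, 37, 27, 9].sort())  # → None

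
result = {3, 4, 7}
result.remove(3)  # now {4, 7}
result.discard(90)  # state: {4, 7}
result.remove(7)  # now {4}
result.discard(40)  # {4}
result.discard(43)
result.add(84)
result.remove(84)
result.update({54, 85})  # {4, 54, 85}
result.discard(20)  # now {4, 54, 85}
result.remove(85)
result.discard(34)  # {4, 54}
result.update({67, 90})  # {4, 54, 67, 90}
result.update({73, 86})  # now {4, 54, 67, 73, 86, 90}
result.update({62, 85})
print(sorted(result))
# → [4, 54, 62, 67, 73, 85, 86, 90]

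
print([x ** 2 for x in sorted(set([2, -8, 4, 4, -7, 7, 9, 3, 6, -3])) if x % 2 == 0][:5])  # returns [64, 4, 16, 36]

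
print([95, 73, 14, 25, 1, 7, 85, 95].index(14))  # 2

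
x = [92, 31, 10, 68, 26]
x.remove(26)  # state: [92, 31, 10, 68]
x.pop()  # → 68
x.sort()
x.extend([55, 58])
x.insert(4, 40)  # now [10, 31, 92, 55, 40, 58]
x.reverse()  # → [58, 40, 55, 92, 31, 10]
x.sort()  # [10, 31, 40, 55, 58, 92]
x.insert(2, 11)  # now [10, 31, 11, 40, 55, 58, 92]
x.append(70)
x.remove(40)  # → [10, 31, 11, 55, 58, 92, 70]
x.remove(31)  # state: [10, 11, 55, 58, 92, 70]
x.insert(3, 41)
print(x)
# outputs [10, 11, 55, 41, 58, 92, 70]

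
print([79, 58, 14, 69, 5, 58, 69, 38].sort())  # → None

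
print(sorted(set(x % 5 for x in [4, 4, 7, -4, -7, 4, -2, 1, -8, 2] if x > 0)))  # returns [1, 2, 4]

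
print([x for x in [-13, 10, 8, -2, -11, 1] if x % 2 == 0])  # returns [10, 8, -2]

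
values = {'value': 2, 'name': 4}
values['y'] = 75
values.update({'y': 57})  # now {'value': 2, 'name': 4, 'y': 57}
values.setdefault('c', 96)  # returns 96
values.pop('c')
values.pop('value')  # 2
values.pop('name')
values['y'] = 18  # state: {'y': 18}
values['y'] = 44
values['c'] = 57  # {'y': 44, 'c': 57}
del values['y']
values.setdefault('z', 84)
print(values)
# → {'c': 57, 'z': 84}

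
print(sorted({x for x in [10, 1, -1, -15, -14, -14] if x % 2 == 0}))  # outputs [-14, 10]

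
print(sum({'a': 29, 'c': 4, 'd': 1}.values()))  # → 34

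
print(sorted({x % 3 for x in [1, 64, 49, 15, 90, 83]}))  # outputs [0, 1, 2]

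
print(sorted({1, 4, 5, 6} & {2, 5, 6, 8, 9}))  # [5, 6]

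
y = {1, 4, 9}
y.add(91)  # {1, 4, 9, 91}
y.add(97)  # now {1, 4, 9, 91, 97}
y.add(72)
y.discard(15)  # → {1, 4, 9, 72, 91, 97}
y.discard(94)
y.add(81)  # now {1, 4, 9, 72, 81, 91, 97}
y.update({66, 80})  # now {1, 4, 9, 66, 72, 80, 81, 91, 97}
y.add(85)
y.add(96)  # {1, 4, 9, 66, 72, 80, 81, 85, 91, 96, 97}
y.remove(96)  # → {1, 4, 9, 66, 72, 80, 81, 85, 91, 97}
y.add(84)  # {1, 4, 9, 66, 72, 80, 81, 84, 85, 91, 97}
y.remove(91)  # {1, 4, 9, 66, 72, 80, 81, 84, 85, 97}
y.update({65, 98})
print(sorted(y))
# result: [1, 4, 9, 65, 66, 72, 80, 81, 84, 85, 97, 98]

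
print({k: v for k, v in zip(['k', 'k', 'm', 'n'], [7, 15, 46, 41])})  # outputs {'k': 15, 'm': 46, 'n': 41}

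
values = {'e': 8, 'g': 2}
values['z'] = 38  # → {'e': 8, 'g': 2, 'z': 38}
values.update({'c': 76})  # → {'e': 8, 'g': 2, 'z': 38, 'c': 76}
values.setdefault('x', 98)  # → 98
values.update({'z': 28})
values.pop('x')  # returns 98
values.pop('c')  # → 76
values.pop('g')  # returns 2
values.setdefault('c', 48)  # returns 48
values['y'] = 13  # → {'e': 8, 'z': 28, 'c': 48, 'y': 13}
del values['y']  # {'e': 8, 'z': 28, 'c': 48}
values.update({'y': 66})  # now {'e': 8, 'z': 28, 'c': 48, 'y': 66}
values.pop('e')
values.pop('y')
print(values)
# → {'z': 28, 'c': 48}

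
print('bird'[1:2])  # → i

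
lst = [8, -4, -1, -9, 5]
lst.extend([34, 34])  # [8, -4, -1, -9, 5, 34, 34]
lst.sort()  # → [-9, -4, -1, 5, 8, 34, 34]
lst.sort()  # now [-9, -4, -1, 5, 8, 34, 34]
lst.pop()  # 34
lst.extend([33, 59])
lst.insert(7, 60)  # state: [-9, -4, -1, 5, 8, 34, 33, 60, 59]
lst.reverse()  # [59, 60, 33, 34, 8, 5, -1, -4, -9]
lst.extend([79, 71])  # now [59, 60, 33, 34, 8, 5, -1, -4, -9, 79, 71]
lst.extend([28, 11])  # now [59, 60, 33, 34, 8, 5, -1, -4, -9, 79, 71, 28, 11]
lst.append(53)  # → [59, 60, 33, 34, 8, 5, -1, -4, -9, 79, 71, 28, 11, 53]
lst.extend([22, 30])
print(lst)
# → [59, 60, 33, 34, 8, 5, -1, -4, -9, 79, 71, 28, 11, 53, 22, 30]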